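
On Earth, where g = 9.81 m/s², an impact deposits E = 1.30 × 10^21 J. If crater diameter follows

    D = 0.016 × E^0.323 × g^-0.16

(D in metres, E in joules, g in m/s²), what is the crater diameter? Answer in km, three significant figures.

D ≈ 73.3 km

E^0.323 = (1.30 × 10^21)^0.323 = 6.604 × 10^6
g^-0.16 = 9.81^-0.16 = 0.6940
D = 0.016 × 6.604 × 10^6 × 0.6940 = 73331 m
   = 73.33 km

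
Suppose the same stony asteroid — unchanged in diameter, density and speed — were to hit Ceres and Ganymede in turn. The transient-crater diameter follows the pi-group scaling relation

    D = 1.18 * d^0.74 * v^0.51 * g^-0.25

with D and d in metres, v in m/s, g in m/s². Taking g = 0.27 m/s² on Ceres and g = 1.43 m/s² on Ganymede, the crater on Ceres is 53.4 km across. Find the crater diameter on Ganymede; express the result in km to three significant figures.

All impactor-dependent factors cancel in the ratio, leaving D_Ganymede/D_Ceres = (g_Ganymede/g_Ceres)^-0.25.
(1.43/0.27)^-0.25 = 5.296^-0.25 = 0.6592
D_Ganymede = 0.6592 × 53.4 km = 35.2 km

D ≈ 35.2 km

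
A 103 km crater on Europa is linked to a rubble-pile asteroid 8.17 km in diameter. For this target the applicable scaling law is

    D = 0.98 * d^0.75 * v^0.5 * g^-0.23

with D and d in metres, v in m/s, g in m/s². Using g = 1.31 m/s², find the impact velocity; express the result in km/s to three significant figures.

Rearranging for v: v = [D / (0.98 · 8170^0.75 · 1.31^-0.23)]^(1/0.5).
D = 103000 m.
8170^0.75 = 859.3
1.31^-0.23 = 0.9398
Denominator = 0.98 × 859.3 × 0.9398 = 791.4
D / 791.4 = 103000 / 791.4 = 130.1
v = 130.1^(1/0.5) = 130.1^2 = 16926 m/s

v ≈ 16.9 km/s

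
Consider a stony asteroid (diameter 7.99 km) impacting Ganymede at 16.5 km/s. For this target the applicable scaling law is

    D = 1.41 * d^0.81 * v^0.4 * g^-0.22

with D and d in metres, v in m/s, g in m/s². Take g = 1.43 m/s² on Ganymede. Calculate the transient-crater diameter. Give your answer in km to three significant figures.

In SI units: d = 7990 m, v = 16500 m/s.
d^0.81 = 7990^0.81 = 1449
v^0.4 = 16500^0.4 = 48.64
g^-0.22 = 1.43^-0.22 = 0.9243
D = 1.41 × 1449 × 48.64 × 0.9243 = 91853 m
   = 91.85 km

D ≈ 91.9 km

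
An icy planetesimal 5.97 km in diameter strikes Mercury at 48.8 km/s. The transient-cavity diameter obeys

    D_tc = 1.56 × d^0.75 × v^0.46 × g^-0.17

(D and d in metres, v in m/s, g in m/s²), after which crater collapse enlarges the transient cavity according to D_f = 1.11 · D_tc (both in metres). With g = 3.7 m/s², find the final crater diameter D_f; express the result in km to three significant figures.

D_f ≈ 135 km

In SI: d = 5970 m, v = 48800 m/s.
d^0.75 = 5970^0.75 = 679.2
v^0.46 = 48800^0.46 = 143.4
g^-0.17 = 3.7^-0.17 = 0.8006
D_tc = 1.56 × 679.2 × 143.4 × 0.8006 = 1.216 × 10^5 m
D_f = 1.11 × 1.216 × 10^5 = 1.350 × 10^5 m
     = 135.0 km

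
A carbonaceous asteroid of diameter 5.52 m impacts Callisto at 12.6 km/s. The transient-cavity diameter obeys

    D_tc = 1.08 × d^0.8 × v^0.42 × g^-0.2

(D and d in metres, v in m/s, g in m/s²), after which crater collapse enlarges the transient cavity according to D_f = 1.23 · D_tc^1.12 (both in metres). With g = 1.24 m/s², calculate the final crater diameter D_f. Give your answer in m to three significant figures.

v = 12600 m/s.
d^0.8 = 5.52^0.8 = 3.922
v^0.42 = 12600^0.42 = 52.74
g^-0.2 = 1.24^-0.2 = 0.9579
D_tc = 1.08 × 3.922 × 52.74 × 0.9579 = 214.0 m
D_f = 1.23 × (214.0)^1.12 = 501.2 m

D_f ≈ 501 m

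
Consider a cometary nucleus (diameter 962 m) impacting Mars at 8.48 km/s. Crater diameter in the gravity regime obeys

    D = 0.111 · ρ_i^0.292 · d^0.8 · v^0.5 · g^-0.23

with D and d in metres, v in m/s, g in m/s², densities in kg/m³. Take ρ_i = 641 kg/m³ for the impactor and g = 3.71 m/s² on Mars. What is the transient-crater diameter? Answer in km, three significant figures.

D ≈ 12.2 km

In SI units: v = 8480 m/s.
ρ_i^0.292 = 641^0.292 = 6.601
d^0.8 = 962^0.8 = 243.5
v^0.5 = 8480^0.5 = 92.09
g^-0.23 = 3.71^-0.23 = 0.7397
D = 0.111 × 6.601 × 243.5 × 92.09 × 0.7397 = 12153 m
   = 12.15 km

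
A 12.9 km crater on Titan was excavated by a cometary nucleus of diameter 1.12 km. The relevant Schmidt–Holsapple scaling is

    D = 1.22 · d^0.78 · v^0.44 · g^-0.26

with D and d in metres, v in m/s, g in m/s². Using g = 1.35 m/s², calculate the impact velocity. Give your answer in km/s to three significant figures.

Rearranging for v: v = [D / (1.22 · 1120^0.78 · 1.35^-0.26)]^(1/0.44).
D = 12900 m.
1120^0.78 = 239.0
1.35^-0.26 = 0.9249
Denominator = 1.22 × 239.0 × 0.9249 = 269.7
D / 269.7 = 12900 / 269.7 = 47.83
v = 47.83^(1/0.44) = 47.83^2.2727 = 6568 m/s

v ≈ 6.57 km/s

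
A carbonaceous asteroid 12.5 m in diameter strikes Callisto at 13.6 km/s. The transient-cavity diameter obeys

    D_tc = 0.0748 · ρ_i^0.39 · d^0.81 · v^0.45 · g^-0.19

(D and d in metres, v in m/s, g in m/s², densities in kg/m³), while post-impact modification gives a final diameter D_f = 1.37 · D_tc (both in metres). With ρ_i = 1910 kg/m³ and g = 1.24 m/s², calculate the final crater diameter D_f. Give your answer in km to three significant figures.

D_f ≈ 1.05 km

v = 13600 m/s.
ρ_i^0.39 = 1910^0.39 = 19.04
d^0.81 = 12.5^0.81 = 7.736
v^0.45 = 13600^0.45 = 72.46
g^-0.19 = 1.24^-0.19 = 0.9600
D_tc = 0.0748 × 19.04 × 7.736 × 72.46 × 0.9600 = 766.4 m
D_f = 1.37 × 766.4 = 1050 m
     = 1.050 km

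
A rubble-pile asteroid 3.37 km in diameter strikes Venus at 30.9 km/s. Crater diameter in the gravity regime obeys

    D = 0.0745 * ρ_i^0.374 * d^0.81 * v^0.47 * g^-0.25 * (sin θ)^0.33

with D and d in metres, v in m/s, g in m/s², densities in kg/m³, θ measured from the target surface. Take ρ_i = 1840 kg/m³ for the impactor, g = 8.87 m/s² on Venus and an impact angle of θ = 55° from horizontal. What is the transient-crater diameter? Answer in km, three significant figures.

In SI units: d = 3370 m, v = 30900 m/s.
ρ_i^0.374 = 1840^0.374 = 16.64
d^0.81 = 3370^0.81 = 720.1
v^0.47 = 30900^0.47 = 128.9
g^-0.25 = 8.87^-0.25 = 0.5795
(sin 55°)^0.33 = 0.8192^0.33 = 0.9363
D = 0.0745 × 16.64 × 720.1 × 128.9 × 0.5795 × 0.9363 = 62434 m
   = 62.43 km

D ≈ 62.4 km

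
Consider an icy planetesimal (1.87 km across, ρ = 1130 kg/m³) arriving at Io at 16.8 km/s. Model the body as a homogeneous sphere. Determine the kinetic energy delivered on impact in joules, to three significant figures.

d = 1870 m; v = 16800 m/s.
Mass m = (π/6) ρ d³ = (π/6) × 1130 × (1870)³ = 3.869 × 10^12 kg
E = ½ m v² = 0.5 × 3.869 × 10^12 × (16800)² = 5.460 × 10^20 J

E ≈ 5.46 × 10^20 J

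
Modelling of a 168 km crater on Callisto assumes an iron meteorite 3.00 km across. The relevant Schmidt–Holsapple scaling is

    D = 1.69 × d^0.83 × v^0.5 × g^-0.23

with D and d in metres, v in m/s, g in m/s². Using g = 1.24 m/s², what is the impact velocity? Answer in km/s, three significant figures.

Rearranging for v: v = [D / (1.69 · 3000^0.83 · 1.24^-0.23)]^(1/0.5).
D = 168000 m.
3000^0.83 = 769.1
1.24^-0.23 = 0.9517
Denominator = 1.69 × 769.1 × 0.9517 = 1237
D / 1237 = 168000 / 1237 = 135.8
v = 135.8^(1/0.5) = 135.8^2 = 18442 m/s

v ≈ 18.4 km/s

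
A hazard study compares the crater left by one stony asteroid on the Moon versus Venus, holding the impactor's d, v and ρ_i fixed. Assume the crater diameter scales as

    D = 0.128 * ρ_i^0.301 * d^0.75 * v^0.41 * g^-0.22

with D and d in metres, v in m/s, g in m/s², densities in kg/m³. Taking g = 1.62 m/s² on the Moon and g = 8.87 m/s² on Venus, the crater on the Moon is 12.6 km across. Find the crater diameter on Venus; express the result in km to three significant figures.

D ≈ 8.67 km

All impactor-dependent factors cancel in the ratio, leaving D_Venus/D_Moon = (g_Venus/g_Moon)^-0.22.
(8.87/1.62)^-0.22 = 5.475^-0.22 = 0.6879
D_Venus = 0.6879 × 12.6 km = 8.67 km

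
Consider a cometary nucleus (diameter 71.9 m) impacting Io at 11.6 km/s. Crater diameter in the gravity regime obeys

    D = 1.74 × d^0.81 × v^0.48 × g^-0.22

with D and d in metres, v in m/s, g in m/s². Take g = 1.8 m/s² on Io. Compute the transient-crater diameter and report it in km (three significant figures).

In SI units: v = 11600 m/s.
d^0.81 = 71.9^0.81 = 31.91
v^0.48 = 11600^0.48 = 89.32
g^-0.22 = 1.8^-0.22 = 0.8787
D = 1.74 × 31.91 × 89.32 × 0.8787 = 4358 m
   = 4.358 km

D ≈ 4.36 km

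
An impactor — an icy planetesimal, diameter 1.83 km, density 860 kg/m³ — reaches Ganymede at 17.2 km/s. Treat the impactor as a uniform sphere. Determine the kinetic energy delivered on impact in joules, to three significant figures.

d = 1830 m; v = 17200 m/s.
Mass m = (π/6) ρ d³ = (π/6) × 860 × (1830)³ = 2.760 × 10^12 kg
E = ½ m v² = 0.5 × 2.760 × 10^12 × (17200)² = 4.083 × 10^20 J

E ≈ 4.08 × 10^20 J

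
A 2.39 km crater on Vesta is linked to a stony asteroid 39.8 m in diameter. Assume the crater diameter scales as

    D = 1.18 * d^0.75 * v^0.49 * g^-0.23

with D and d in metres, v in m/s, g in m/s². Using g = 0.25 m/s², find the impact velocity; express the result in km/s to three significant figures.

Rearranging for v: v = [D / (1.18 · 39.8^0.75 · 0.25^-0.23)]^(1/0.49).
D = 2390 m.
39.8^0.75 = 15.85
0.25^-0.23 = 1.376
Denominator = 1.18 × 15.85 × 1.376 = 25.74
D / 25.74 = 2390 / 25.74 = 92.85
v = 92.85^(1/0.49) = 92.85^2.0408 = 10372 m/s

v ≈ 10.4 km/s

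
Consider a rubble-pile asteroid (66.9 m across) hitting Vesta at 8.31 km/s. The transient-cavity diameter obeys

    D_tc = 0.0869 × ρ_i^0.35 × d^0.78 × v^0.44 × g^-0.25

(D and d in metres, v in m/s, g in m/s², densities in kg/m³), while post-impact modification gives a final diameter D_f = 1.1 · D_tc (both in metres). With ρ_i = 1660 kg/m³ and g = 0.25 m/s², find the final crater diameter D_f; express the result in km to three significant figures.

D_f ≈ 2.55 km

v = 8310 m/s.
ρ_i^0.35 = 1660^0.35 = 13.40
d^0.78 = 66.9^0.78 = 26.54
v^0.44 = 8310^0.44 = 53.04
g^-0.25 = 0.25^-0.25 = 1.414
D_tc = 0.0869 × 13.40 × 26.54 × 53.04 × 1.414 = 2318 m
D_f = 1.1 × 2318 = 2550 m
     = 2.550 km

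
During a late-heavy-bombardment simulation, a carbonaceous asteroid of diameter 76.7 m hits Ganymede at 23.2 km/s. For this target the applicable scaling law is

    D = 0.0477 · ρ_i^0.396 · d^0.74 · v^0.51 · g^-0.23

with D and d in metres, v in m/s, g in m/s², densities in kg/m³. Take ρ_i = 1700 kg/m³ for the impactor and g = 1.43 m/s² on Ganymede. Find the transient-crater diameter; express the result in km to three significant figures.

In SI units: v = 23200 m/s.
ρ_i^0.396 = 1700^0.396 = 19.02
d^0.74 = 76.7^0.74 = 24.82
v^0.51 = 23200^0.51 = 168.4
g^-0.23 = 1.43^-0.23 = 0.9210
D = 0.0477 × 19.02 × 24.82 × 168.4 × 0.9210 = 3492 m
   = 3.492 km

D ≈ 3.49 km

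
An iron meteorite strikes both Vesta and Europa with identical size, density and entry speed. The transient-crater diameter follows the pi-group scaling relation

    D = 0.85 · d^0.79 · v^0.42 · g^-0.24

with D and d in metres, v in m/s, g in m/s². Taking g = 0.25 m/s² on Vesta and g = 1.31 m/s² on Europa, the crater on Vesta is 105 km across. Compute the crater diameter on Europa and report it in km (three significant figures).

All impactor-dependent factors cancel in the ratio, leaving D_Europa/D_Vesta = (g_Europa/g_Vesta)^-0.24.
(1.31/0.25)^-0.24 = 5.240^-0.24 = 0.6720
D_Europa = 0.6720 × 105 km = 70.6 km

D ≈ 70.6 km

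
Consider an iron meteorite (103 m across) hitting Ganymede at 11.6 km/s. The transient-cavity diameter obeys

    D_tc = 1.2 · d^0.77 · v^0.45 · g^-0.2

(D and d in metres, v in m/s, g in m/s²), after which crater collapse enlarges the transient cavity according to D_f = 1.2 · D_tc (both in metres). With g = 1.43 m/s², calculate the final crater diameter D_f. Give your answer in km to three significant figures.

D_f ≈ 3.21 km

v = 11600 m/s.
d^0.77 = 103^0.77 = 35.47
v^0.45 = 11600^0.45 = 67.45
g^-0.2 = 1.43^-0.2 = 0.9310
D_tc = 1.2 × 35.47 × 67.45 × 0.9310 = 2673 m
D_f = 1.2 × 2673 = 3208 m
     = 3.208 km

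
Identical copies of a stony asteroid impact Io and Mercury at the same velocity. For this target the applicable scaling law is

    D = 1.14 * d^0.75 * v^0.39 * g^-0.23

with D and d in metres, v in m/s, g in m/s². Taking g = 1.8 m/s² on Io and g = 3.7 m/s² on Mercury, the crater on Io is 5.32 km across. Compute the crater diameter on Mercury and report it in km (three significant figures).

All impactor-dependent factors cancel in the ratio, leaving D_Mercury/D_Io = (g_Mercury/g_Io)^-0.23.
(3.7/1.8)^-0.23 = 2.056^-0.23 = 0.8472
D_Mercury = 0.8472 × 5.32 km = 4.51 km

D ≈ 4.51 km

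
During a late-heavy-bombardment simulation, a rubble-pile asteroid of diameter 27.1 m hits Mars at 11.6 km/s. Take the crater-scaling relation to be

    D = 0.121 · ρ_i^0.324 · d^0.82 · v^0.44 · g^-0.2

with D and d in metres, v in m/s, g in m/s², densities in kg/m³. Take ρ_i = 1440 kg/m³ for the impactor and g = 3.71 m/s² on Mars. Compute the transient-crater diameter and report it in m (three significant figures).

D ≈ 903 m

In SI units: v = 11600 m/s.
ρ_i^0.324 = 1440^0.324 = 10.55
d^0.82 = 27.1^0.82 = 14.96
v^0.44 = 11600^0.44 = 61.43
g^-0.2 = 3.71^-0.2 = 0.7694
D = 0.121 × 10.55 × 14.96 × 61.43 × 0.7694 = 902.6 m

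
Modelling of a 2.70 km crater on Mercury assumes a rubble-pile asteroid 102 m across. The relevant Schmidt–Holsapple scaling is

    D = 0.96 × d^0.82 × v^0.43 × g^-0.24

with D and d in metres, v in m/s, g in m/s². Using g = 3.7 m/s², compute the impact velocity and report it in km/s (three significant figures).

Rearranging for v: v = [D / (0.96 · 102^0.82 · 3.7^-0.24)]^(1/0.43).
D = 2700 m.
102^0.82 = 44.37
3.7^-0.24 = 0.7305
Denominator = 0.96 × 44.37 × 0.7305 = 31.12
D / 31.12 = 2700 / 31.12 = 86.76
v = 86.76^(1/0.43) = 86.76^2.3256 = 32193 m/s

v ≈ 32.2 km/s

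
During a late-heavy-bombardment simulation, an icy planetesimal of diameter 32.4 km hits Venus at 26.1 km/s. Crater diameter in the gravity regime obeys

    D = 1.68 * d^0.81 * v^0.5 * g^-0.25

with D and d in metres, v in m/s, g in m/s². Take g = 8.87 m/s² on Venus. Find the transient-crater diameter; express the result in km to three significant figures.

D ≈ 708 km

In SI units: d = 32400 m, v = 26100 m/s.
d^0.81 = 32400^0.81 = 4503
v^0.5 = 26100^0.5 = 161.6
g^-0.25 = 8.87^-0.25 = 0.5795
D = 1.68 × 4503 × 161.6 × 0.5795 = 7.084 × 10^5 m
   = 708.4 km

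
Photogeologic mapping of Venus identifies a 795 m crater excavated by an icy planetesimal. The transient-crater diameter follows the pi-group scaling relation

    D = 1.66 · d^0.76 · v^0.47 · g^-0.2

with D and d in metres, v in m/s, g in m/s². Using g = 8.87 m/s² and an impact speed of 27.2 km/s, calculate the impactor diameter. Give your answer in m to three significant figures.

Rearranging for d: d = [D / (1.66 · 27200^0.47 · 8.87^-0.2)]^(1/0.76).
27200^0.47 = 121.4
8.87^-0.2 = 0.6463
Denominator = 1.66 × 121.4 × 0.6463 = 130.2
D / 130.2 = 795 / 130.2 = 6.106
d = 6.106^(1/0.76) = 6.106^1.3158 = 10.81 m

d ≈ 10.8 m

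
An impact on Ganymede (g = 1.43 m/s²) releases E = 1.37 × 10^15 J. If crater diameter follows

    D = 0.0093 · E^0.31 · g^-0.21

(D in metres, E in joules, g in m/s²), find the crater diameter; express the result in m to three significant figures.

D ≈ 425 m

E^0.31 = (1.37 × 10^15)^0.31 = 4.925 × 10^4
g^-0.21 = 1.43^-0.21 = 0.9276
D = 0.0093 × 4.925 × 10^4 × 0.9276 = 424.9 m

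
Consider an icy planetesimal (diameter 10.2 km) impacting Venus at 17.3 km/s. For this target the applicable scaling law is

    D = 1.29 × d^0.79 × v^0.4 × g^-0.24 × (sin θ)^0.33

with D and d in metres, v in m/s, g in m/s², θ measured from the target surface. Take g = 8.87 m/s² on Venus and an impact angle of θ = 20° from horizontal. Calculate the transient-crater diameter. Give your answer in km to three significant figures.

In SI units: d = 10200 m, v = 17300 m/s.
d^0.79 = 10200^0.79 = 1468
v^0.4 = 17300^0.4 = 49.57
g^-0.24 = 8.87^-0.24 = 0.5922
(sin 20°)^0.33 = 0.3420^0.33 = 0.7018
D = 1.29 × 1468 × 49.57 × 0.5922 × 0.7018 = 39014 m
   = 39.01 km

D ≈ 39.0 km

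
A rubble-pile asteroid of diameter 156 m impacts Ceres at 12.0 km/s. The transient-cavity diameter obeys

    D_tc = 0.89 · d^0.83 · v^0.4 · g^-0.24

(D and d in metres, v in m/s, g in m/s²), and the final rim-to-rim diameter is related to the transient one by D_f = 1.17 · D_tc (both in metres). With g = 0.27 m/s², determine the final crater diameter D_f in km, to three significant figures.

D_f ≈ 4.04 km

v = 12000 m/s.
d^0.83 = 156^0.83 = 66.11
v^0.4 = 12000^0.4 = 42.82
g^-0.24 = 0.27^-0.24 = 1.369
D_tc = 0.89 × 66.11 × 42.82 × 1.369 = 3449 m
D_f = 1.17 × 3449 = 4035 m
     = 4.035 km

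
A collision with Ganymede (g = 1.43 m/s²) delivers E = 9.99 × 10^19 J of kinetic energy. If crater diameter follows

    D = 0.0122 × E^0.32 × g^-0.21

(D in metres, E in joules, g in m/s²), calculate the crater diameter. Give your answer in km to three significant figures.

D ≈ 28.4 km

E^0.32 = (9.99 × 10^19)^0.32 = 2.511 × 10^6
g^-0.21 = 1.43^-0.21 = 0.9276
D = 0.0122 × 2.511 × 10^6 × 0.9276 = 28416 m
   = 28.42 km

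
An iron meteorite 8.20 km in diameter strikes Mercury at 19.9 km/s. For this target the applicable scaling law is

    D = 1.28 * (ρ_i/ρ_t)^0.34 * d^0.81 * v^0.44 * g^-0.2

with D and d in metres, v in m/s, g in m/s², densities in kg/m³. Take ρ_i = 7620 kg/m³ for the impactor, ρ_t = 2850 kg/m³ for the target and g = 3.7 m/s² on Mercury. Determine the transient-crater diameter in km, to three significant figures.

D ≈ 159 km

In SI units: d = 8200 m, v = 19900 m/s.
(ρ_i/ρ_t)^0.34 = (7620/2850)^0.34 = 1.397
d^0.81 = 8200^0.81 = 1480
v^0.44 = 19900^0.44 = 77.89
g^-0.2 = 3.7^-0.2 = 0.7698
D = 1.28 × 1.397 × 1480 × 77.89 × 0.7698 = 1.587 × 10^5 m
   = 158.7 km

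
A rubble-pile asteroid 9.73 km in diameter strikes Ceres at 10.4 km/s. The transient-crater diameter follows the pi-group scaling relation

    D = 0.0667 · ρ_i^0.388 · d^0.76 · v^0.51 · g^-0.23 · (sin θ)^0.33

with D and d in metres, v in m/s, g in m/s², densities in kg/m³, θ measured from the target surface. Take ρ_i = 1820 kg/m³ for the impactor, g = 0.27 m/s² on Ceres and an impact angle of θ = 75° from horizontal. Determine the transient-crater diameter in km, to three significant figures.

D ≈ 197 km

In SI units: d = 9730 m, v = 10400 m/s.
ρ_i^0.388 = 1820^0.388 = 18.40
d^0.76 = 9730^0.76 = 1074
v^0.51 = 10400^0.51 = 111.9
g^-0.23 = 0.27^-0.23 = 1.351
(sin 75°)^0.33 = 0.9659^0.33 = 0.9886
D = 0.0667 × 18.40 × 1074 × 111.9 × 1.351 × 0.9886 = 1.970 × 10^5 m
   = 197.0 km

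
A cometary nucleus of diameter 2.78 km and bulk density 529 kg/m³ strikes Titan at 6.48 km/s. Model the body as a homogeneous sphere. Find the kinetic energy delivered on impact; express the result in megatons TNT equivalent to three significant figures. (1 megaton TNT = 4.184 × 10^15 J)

d = 2780 m; v = 6480 m/s.
Mass m = (π/6) ρ d³ = (π/6) × 529 × (2780)³ = 5.951 × 10^12 kg
E = ½ m v² = 0.5 × 5.951 × 10^12 × (6480)² = 1.249 × 10^20 J
   = 1.249 × 10^20 / 4.184×10^15 = 29852 Mt

E ≈ 29900 Mt TNT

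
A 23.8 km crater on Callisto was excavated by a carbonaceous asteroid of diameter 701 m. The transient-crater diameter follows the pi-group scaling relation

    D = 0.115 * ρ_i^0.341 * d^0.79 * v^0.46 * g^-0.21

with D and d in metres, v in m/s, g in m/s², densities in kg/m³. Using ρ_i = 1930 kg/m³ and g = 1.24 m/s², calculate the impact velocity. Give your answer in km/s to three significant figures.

v ≈ 18.9 km/s

Rearranging for v: v = [D / (0.115 · 1930^0.341 · 701^0.79 · 1.24^-0.21)]^(1/0.46).
D = 23800 m.
1930^0.341 = 13.19
701^0.79 = 177.1
1.24^-0.21 = 0.9558
Denominator = 0.115 × 13.19 × 177.1 × 0.9558 = 256.8
D / 256.8 = 23800 / 256.8 = 92.68
v = 92.68^(1/0.46) = 92.68^2.1739 = 18881 m/s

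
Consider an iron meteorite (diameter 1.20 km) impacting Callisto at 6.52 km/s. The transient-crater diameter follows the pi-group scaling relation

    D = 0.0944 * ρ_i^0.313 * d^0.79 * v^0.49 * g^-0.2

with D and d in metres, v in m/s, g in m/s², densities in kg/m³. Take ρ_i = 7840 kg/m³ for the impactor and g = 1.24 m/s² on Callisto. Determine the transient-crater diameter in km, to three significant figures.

In SI units: d = 1200 m, v = 6520 m/s.
ρ_i^0.313 = 7840^0.313 = 16.55
d^0.79 = 1200^0.79 = 270.7
v^0.49 = 6520^0.49 = 73.96
g^-0.2 = 1.24^-0.2 = 0.9579
D = 0.0944 × 16.55 × 270.7 × 73.96 × 0.9579 = 29962 m
   = 29.96 km

D ≈ 30.0 km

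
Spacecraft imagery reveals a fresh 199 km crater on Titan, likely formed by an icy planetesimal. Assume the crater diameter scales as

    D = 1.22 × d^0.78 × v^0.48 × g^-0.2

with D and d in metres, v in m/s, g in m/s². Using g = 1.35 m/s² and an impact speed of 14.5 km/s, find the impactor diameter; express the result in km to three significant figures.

d ≈ 14.3 km

Rearranging for d: d = [D / (1.22 · 14500^0.48 · 1.35^-0.2)]^(1/0.78).
D = 199000 m.
14500^0.48 = 99.42
1.35^-0.2 = 0.9417
Denominator = 1.22 × 99.42 × 0.9417 = 114.2
D / 114.2 = 199000 / 114.2 = 1743
d = 1743^(1/0.78) = 1743^1.2821 = 14311 m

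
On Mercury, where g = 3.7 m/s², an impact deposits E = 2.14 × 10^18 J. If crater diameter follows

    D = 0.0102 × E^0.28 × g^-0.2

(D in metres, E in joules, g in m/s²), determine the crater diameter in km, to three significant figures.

E^0.28 = (2.14 × 10^18)^0.28 = 1.357 × 10^5
g^-0.2 = 3.7^-0.2 = 0.7698
D = 0.0102 × 1.357 × 10^5 × 0.7698 = 1066 m
   = 1.066 km

D ≈ 1.07 km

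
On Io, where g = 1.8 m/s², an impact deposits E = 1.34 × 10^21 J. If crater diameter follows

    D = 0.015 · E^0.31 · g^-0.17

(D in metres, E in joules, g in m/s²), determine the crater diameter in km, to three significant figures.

D ≈ 48.1 km

E^0.31 = (1.34 × 10^21)^0.31 = 3.543 × 10^6
g^-0.17 = 1.8^-0.17 = 0.9049
D = 0.015 × 3.543 × 10^6 × 0.9049 = 48091 m
   = 48.09 km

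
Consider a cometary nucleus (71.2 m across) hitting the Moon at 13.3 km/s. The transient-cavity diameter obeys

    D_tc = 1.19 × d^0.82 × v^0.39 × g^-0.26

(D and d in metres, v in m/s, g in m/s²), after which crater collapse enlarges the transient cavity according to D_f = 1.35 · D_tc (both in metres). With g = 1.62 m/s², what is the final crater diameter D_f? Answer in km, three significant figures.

D_f ≈ 1.90 km

v = 13300 m/s.
d^0.82 = 71.2^0.82 = 33.04
v^0.39 = 13300^0.39 = 40.58
g^-0.26 = 1.62^-0.26 = 0.8821
D_tc = 1.19 × 33.04 × 40.58 × 0.8821 = 1407 m
D_f = 1.35 × 1407 = 1899 m
     = 1.899 km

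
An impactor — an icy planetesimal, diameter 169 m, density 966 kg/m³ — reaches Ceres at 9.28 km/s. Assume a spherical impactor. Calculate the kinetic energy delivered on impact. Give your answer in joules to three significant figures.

v = 9280 m/s.
Mass m = (π/6) ρ d³ = (π/6) × 966 × (169)³ = 2.441 × 10^9 kg
E = ½ m v² = 0.5 × 2.441 × 10^9 × (9280)² = 1.051 × 10^17 J

E ≈ 1.05 × 10^17 J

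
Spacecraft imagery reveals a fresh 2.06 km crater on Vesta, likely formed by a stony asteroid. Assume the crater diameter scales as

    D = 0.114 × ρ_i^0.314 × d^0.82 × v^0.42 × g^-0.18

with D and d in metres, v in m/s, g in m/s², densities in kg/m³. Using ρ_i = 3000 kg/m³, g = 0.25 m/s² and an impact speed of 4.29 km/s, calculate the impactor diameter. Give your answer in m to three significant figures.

Rearranging for d: d = [D / (0.114 · 3000^0.314 · 4290^0.42 · 0.25^-0.18)]^(1/0.82).
D = 2060 m.
3000^0.314 = 12.35
4290^0.42 = 33.55
0.25^-0.18 = 1.283
Denominator = 0.114 × 12.35 × 33.55 × 1.283 = 60.60
D / 60.60 = 2060 / 60.60 = 33.99
d = 33.99^(1/0.82) = 33.99^1.2195 = 73.70 m

d ≈ 73.7 m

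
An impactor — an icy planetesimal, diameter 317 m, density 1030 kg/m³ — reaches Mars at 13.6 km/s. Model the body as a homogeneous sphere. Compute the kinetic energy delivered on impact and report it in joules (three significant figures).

v = 13600 m/s.
Mass m = (π/6) ρ d³ = (π/6) × 1030 × (317)³ = 1.718 × 10^10 kg
E = ½ m v² = 0.5 × 1.718 × 10^10 × (13600)² = 1.589 × 10^18 J

E ≈ 1.59 × 10^18 J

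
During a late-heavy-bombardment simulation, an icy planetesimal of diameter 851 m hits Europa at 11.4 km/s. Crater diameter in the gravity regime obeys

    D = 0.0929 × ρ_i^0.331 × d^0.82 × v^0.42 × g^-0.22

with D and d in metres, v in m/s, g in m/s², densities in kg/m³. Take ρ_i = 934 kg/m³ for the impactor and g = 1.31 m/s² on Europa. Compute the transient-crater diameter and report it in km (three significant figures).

In SI units: v = 11400 m/s.
ρ_i^0.331 = 934^0.331 = 9.620
d^0.82 = 851^0.82 = 252.7
v^0.42 = 11400^0.42 = 50.57
g^-0.22 = 1.31^-0.22 = 0.9423
D = 0.0929 × 9.620 × 252.7 × 50.57 × 0.9423 = 10762 m
   = 10.76 km

D ≈ 10.8 km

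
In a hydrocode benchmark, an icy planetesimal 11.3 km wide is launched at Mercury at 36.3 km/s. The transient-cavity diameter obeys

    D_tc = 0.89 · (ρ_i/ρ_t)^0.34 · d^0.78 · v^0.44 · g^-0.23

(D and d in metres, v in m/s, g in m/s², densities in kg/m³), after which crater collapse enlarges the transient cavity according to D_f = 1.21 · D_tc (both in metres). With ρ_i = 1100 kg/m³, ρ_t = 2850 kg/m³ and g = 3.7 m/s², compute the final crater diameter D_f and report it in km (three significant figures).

D_f ≈ 84.9 km

In SI: d = 11300 m, v = 36300 m/s.
(ρ_i/ρ_t)^0.34 = (1100/2850)^0.34 = 0.7235
d^0.78 = 11300^0.78 = 1450
v^0.44 = 36300^0.44 = 101.5
g^-0.23 = 3.7^-0.23 = 0.7401
D_tc = 0.89 × 0.7235 × 1450 × 101.5 × 0.7401 = 70140 m
D_f = 1.21 × 70140 = 84869 m
     = 84.87 km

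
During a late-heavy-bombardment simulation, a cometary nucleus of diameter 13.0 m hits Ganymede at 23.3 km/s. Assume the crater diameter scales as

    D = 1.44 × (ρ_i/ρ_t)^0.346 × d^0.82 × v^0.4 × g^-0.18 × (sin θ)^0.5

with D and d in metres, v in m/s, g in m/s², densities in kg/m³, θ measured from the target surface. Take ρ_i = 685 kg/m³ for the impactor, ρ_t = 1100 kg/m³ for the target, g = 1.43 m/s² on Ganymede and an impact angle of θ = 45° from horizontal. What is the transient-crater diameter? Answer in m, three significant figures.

In SI units: v = 23300 m/s.
(ρ_i/ρ_t)^0.346 = (685/1100)^0.346 = 0.8488
d^0.82 = 13^0.82 = 8.193
v^0.4 = 23300^0.4 = 55.84
g^-0.18 = 1.43^-0.18 = 0.9376
(sin 45°)^0.5 = 0.7071^0.5 = 0.8409
D = 1.44 × 0.8488 × 8.193 × 55.84 × 0.9376 × 0.8409 = 440.9 m

D ≈ 441 m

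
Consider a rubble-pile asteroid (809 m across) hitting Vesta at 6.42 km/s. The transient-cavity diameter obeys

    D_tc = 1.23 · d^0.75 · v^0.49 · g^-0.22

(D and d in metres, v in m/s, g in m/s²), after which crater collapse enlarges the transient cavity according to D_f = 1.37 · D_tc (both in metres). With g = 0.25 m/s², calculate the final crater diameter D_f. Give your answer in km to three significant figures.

v = 6420 m/s.
d^0.75 = 809^0.75 = 151.7
v^0.49 = 6420^0.49 = 73.40
g^-0.22 = 0.25^-0.22 = 1.357
D_tc = 1.23 × 151.7 × 73.40 × 1.357 = 18590 m
D_f = 1.37 × 18590 = 25468 m
     = 25.47 km

D_f ≈ 25.5 km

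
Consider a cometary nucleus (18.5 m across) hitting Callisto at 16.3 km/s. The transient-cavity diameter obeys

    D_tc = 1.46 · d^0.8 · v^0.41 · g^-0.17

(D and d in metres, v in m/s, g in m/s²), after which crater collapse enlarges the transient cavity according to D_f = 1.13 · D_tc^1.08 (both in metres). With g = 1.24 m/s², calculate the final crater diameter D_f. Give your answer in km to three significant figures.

v = 16300 m/s.
d^0.8 = 18.5^0.8 = 10.32
v^0.41 = 16300^0.41 = 53.33
g^-0.17 = 1.24^-0.17 = 0.9641
D_tc = 1.46 × 10.32 × 53.33 × 0.9641 = 774.7 m
D_f = 1.13 × (774.7)^1.08 = 1491 m
     = 1.491 km

D_f ≈ 1.49 km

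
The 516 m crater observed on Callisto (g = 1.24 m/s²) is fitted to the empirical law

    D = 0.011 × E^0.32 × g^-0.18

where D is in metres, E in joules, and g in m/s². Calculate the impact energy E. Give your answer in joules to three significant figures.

Rearranging: E = [D / (0.011 · g^-0.18)]^(1/0.32).
g^-0.18 = 1.24^-0.18 = 0.9620
D / (0.011 × 0.9620) = 516 / (0.01058) = 4.877 × 10^4
E = (4.877 × 10^4)^3.125 = 4.472 × 10^14 J

E ≈ 4.47 × 10^14 J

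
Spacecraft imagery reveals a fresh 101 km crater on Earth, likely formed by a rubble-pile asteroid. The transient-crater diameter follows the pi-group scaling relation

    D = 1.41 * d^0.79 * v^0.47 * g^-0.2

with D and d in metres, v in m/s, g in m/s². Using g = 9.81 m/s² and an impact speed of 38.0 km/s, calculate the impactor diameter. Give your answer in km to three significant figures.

d ≈ 4.70 km

Rearranging for d: d = [D / (1.41 · 38000^0.47 · 9.81^-0.2)]^(1/0.79).
D = 101000 m.
38000^0.47 = 142.1
9.81^-0.2 = 0.6334
Denominator = 1.41 × 142.1 × 0.6334 = 126.9
D / 126.9 = 101000 / 126.9 = 795.9
d = 795.9^(1/0.79) = 795.9^1.2658 = 4698 m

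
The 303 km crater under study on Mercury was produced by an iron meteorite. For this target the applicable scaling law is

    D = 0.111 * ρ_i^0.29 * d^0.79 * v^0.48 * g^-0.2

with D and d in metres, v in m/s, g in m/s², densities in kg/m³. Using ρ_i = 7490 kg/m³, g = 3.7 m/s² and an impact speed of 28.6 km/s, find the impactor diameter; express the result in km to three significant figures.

Rearranging for d: d = [D / (0.111 · 7490^0.29 · 28600^0.48 · 3.7^-0.2)]^(1/0.79).
D = 303000 m.
7490^0.29 = 13.29
28600^0.48 = 137.7
3.7^-0.2 = 0.7698
Denominator = 0.111 × 13.29 × 137.7 × 0.7698 = 156.4
D / 156.4 = 303000 / 156.4 = 1937
d = 1937^(1/0.79) = 1937^1.2658 = 14483 m

d ≈ 14.5 km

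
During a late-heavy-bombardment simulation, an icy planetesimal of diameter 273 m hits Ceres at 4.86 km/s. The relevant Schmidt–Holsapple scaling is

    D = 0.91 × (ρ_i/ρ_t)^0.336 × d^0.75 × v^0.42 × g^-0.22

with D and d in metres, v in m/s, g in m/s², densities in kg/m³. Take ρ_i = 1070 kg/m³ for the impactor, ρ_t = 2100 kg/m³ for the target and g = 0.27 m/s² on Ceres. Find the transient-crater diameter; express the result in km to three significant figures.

In SI units: v = 4860 m/s.
(ρ_i/ρ_t)^0.336 = (1070/2100)^0.336 = 0.7973
d^0.75 = 273^0.75 = 67.16
v^0.42 = 4860^0.42 = 35.35
g^-0.22 = 0.27^-0.22 = 1.334
D = 0.91 × 0.7973 × 67.16 × 35.35 × 1.334 = 2298 m
   = 2.298 km

D ≈ 2.30 km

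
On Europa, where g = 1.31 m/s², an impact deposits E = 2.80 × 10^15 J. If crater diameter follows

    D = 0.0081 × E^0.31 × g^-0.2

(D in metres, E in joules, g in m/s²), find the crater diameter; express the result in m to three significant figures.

D ≈ 472 m

E^0.31 = (2.80 × 10^15)^0.31 = 6.146 × 10^4
g^-0.2 = 1.31^-0.2 = 0.9474
D = 0.0081 × 6.146 × 10^4 × 0.9474 = 471.6 m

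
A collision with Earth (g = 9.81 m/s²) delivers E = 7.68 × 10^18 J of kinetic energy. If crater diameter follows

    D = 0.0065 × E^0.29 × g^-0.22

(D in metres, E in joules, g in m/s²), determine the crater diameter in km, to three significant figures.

E^0.29 = (7.68 × 10^18)^0.29 = 2.997 × 10^5
g^-0.22 = 9.81^-0.22 = 0.6051
D = 0.0065 × 2.997 × 10^5 × 0.6051 = 1179 m
   = 1.179 km

D ≈ 1.18 km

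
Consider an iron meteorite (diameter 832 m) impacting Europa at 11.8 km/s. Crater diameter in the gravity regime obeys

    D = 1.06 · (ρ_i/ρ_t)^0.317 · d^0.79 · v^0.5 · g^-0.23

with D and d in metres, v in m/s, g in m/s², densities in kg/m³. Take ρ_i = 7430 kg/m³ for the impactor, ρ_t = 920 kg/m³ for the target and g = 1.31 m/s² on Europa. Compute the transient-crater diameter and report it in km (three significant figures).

In SI units: v = 11800 m/s.
(ρ_i/ρ_t)^0.317 = (7430/920)^0.317 = 1.939
d^0.79 = 832^0.79 = 202.7
v^0.5 = 11800^0.5 = 108.6
g^-0.23 = 1.31^-0.23 = 0.9398
D = 1.06 × 1.939 × 202.7 × 108.6 × 0.9398 = 42521 m
   = 42.52 km

D ≈ 42.5 km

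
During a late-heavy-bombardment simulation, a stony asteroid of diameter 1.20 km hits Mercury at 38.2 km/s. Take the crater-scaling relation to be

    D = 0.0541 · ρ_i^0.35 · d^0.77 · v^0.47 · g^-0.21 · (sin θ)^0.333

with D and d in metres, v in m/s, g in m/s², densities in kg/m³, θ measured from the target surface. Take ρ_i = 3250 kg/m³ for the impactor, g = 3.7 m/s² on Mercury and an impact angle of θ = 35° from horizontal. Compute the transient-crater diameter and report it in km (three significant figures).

D ≈ 19.4 km

In SI units: d = 1200 m, v = 38200 m/s.
ρ_i^0.35 = 3250^0.35 = 16.95
d^0.77 = 1200^0.77 = 234.9
v^0.47 = 38200^0.47 = 142.4
g^-0.21 = 3.7^-0.21 = 0.7598
(sin 35°)^0.333 = 0.5736^0.333 = 0.8310
D = 0.0541 × 16.95 × 234.9 × 142.4 × 0.7598 × 0.8310 = 19367 m
   = 19.37 km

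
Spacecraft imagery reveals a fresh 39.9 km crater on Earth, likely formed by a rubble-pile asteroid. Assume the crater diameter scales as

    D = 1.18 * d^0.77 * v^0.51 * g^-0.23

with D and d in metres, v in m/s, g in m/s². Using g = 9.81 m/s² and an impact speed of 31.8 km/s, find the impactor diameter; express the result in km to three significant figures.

Rearranging for d: d = [D / (1.18 · 31800^0.51 · 9.81^-0.23)]^(1/0.77).
D = 39900 m.
31800^0.51 = 197.8
9.81^-0.23 = 0.5914
Denominator = 1.18 × 197.8 × 0.5914 = 138.0
D / 138.0 = 39900 / 138.0 = 289.1
d = 289.1^(1/0.77) = 289.1^1.2987 = 1571 m

d ≈ 1.57 km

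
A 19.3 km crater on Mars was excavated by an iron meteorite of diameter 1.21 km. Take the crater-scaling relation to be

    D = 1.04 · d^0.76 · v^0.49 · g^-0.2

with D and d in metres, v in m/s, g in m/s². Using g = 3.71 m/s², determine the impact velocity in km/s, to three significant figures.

v ≈ 14.5 km/s

Rearranging for v: v = [D / (1.04 · 1210^0.76 · 3.71^-0.2)]^(1/0.49).
D = 19300 m.
1210^0.76 = 220.3
3.71^-0.2 = 0.7694
Denominator = 1.04 × 220.3 × 0.7694 = 176.3
D / 176.3 = 19300 / 176.3 = 109.5
v = 109.5^(1/0.49) = 109.5^2.0408 = 14522 m/s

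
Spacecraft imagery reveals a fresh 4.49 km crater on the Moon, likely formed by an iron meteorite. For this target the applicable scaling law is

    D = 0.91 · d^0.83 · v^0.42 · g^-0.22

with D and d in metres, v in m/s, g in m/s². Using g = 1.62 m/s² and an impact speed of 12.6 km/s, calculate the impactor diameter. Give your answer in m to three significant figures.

Rearranging for d: d = [D / (0.91 · 12600^0.42 · 1.62^-0.22)]^(1/0.83).
D = 4490 m.
12600^0.42 = 52.74
1.62^-0.22 = 0.8993
Denominator = 0.91 × 52.74 × 0.8993 = 43.16
D / 43.16 = 4490 / 43.16 = 104.0
d = 104.0^(1/0.83) = 104.0^1.2048 = 269.2 m

d ≈ 269 m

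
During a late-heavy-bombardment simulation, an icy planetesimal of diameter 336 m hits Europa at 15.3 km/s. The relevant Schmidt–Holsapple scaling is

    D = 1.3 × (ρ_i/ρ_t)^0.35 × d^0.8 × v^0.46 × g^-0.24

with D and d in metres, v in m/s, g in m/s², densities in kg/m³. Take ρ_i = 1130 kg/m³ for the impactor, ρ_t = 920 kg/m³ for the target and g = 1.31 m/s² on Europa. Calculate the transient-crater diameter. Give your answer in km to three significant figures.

In SI units: v = 15300 m/s.
(ρ_i/ρ_t)^0.35 = (1130/920)^0.35 = 1.075
d^0.8 = 336^0.8 = 105.0
v^0.46 = 15300^0.46 = 84.13
g^-0.24 = 1.31^-0.24 = 0.9372
D = 1.3 × 1.075 × 105.0 × 84.13 × 0.9372 = 11570 m
   = 11.57 km

D ≈ 11.6 km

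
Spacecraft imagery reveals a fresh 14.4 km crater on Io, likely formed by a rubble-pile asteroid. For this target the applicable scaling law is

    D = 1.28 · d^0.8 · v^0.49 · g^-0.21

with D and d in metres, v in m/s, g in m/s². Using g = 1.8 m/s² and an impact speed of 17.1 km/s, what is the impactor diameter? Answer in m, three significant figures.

d ≈ 345 m

Rearranging for d: d = [D / (1.28 · 17100^0.49 · 1.8^-0.21)]^(1/0.8).
D = 14400 m.
17100^0.49 = 118.6
1.8^-0.21 = 0.8839
Denominator = 1.28 × 118.6 × 0.8839 = 134.2
D / 134.2 = 14400 / 134.2 = 107.3
d = 107.3^(1/0.8) = 107.3^1.25 = 345.3 m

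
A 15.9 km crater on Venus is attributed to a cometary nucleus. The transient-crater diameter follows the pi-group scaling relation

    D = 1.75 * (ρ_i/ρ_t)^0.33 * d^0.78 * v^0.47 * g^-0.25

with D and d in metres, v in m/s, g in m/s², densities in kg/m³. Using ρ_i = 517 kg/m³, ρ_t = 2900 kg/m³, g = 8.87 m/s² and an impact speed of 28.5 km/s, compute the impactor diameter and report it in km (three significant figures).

Rearranging for d: d = [D / (1.75 · (517/2900)^0.33 · 28500^0.47 · 8.87^-0.25)]^(1/0.78).
D = 15900 m.
(517/2900)^0.33 = 0.5661
28500^0.47 = 124.1
8.87^-0.25 = 0.5795
Denominator = 1.75 × 0.5661 × 124.1 × 0.5795 = 71.25
D / 71.25 = 15900 / 71.25 = 223.2
d = 223.2^(1/0.78) = 223.2^1.2821 = 1026 m

d ≈ 1.03 km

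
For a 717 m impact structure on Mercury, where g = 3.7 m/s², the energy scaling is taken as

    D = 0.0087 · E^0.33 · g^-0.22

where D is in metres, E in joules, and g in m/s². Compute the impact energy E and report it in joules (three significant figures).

E ≈ 1.89 × 10^15 J

Rearranging: E = [D / (0.0087 · g^-0.22)]^(1/0.33).
g^-0.22 = 3.7^-0.22 = 0.7499
D / (0.0087 × 0.7499) = 717 / (6.524 × 10^-3) = 1.099 × 10^5
E = (1.099 × 10^5)^3.0303 = 1.887 × 10^15 J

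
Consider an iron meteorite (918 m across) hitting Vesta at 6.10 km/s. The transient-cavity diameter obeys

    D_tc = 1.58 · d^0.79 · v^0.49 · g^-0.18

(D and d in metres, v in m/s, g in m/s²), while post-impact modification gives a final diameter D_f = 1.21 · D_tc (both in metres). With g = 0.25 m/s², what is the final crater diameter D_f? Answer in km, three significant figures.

D_f ≈ 38.5 km

v = 6100 m/s.
d^0.79 = 918^0.79 = 219.1
v^0.49 = 6100^0.49 = 71.58
g^-0.18 = 0.25^-0.18 = 1.283
D_tc = 1.58 × 219.1 × 71.58 × 1.283 = 31790 m
D_f = 1.21 × 31790 = 38466 m
     = 38.47 km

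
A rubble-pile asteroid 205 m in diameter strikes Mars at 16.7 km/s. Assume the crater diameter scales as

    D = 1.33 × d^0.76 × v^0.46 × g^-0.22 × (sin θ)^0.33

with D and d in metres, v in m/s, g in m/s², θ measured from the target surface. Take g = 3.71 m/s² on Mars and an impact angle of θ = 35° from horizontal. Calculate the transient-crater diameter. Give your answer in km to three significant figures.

In SI units: v = 16700 m/s.
d^0.76 = 205^0.76 = 57.14
v^0.46 = 16700^0.46 = 87.59
g^-0.22 = 3.71^-0.22 = 0.7494
(sin 35°)^0.33 = 0.5736^0.33 = 0.8324
D = 1.33 × 57.14 × 87.59 × 0.7494 × 0.8324 = 4152 m
   = 4.152 km

D ≈ 4.15 km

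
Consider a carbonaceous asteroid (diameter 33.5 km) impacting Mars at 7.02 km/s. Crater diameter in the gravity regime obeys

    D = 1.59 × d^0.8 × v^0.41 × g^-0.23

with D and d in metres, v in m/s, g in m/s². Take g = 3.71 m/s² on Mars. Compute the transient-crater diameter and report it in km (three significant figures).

D ≈ 185 km

In SI units: d = 33500 m, v = 7020 m/s.
d^0.8 = 33500^0.8 = 4169
v^0.41 = 7020^0.41 = 37.76
g^-0.23 = 3.71^-0.23 = 0.7397
D = 1.59 × 4169 × 37.76 × 0.7397 = 1.851 × 10^5 m
   = 185.1 km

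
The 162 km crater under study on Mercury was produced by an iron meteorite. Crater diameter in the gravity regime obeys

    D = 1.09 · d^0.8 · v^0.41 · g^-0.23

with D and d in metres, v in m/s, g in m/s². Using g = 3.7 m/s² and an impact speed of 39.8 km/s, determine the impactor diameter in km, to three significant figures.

d ≈ 18.7 km

Rearranging for d: d = [D / (1.09 · 39800^0.41 · 3.7^-0.23)]^(1/0.8).
D = 162000 m.
39800^0.41 = 76.90
3.7^-0.23 = 0.7401
Denominator = 1.09 × 76.90 × 0.7401 = 62.04
D / 62.04 = 162000 / 62.04 = 2611
d = 2611^(1/0.8) = 2611^1.25 = 18664 m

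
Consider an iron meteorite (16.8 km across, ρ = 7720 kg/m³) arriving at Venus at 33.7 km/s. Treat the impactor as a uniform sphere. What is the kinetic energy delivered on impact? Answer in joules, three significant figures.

d = 16800 m; v = 33700 m/s.
Mass m = (π/6) ρ d³ = (π/6) × 7720 × (16800)³ = 1.917 × 10^16 kg
E = ½ m v² = 0.5 × 1.917 × 10^16 × (33700)² = 1.089 × 10^25 J

E ≈ 1.09 × 10^25 J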